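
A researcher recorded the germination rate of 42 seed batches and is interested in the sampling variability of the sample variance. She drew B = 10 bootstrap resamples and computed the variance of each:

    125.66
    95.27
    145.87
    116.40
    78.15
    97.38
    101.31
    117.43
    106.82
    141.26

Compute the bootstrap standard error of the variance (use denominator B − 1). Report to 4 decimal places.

SE* = 21.1246

Bootstrap SE is the standard deviation of the 10 replicate variances.
Mean of replicates: (125.66 + 95.27 + 145.87 + 116.40 + 78.15 + 97.38 + 101.31 + 117.43 + 106.82 + 141.26) / 10 = 1125.55000 / 10 = 112.55500
Sum of squared deviations: (+13.10500)² + (−17.28500)² + (+33.31500)² + (+3.84500)² + (−34.40500)² + (−15.17500)² + (−11.24500)² + (+4.87500)² + (−5.73500)² + (+28.70500)² = 4016.25305
Variance = 4016.25305 / 9 = 446.25034
SE* = √446.25034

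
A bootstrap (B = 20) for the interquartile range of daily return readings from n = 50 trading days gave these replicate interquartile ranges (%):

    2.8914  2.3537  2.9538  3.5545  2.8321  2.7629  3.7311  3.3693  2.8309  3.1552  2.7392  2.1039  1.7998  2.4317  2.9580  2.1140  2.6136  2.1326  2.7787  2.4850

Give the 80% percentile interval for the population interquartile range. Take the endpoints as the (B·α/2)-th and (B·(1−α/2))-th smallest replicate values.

(2.1039, 3.3693)

Sorted replicates: 1.7998, 2.1039, 2.1140, 2.1326, 2.3537, 2.4317, 2.4850, 2.6136, 2.7392, 2.7629, 2.7787, 2.8309, 2.8321, 2.8914, 2.9538, 2.9580, 3.1552, 3.3693, 3.5545, 3.7311
α = 0.20; lower rank = 20 × 0.100 = 2; upper rank = 20 × 0.900 = 18.
The 2nd smallest replicate is 2.1039; the 18th is 3.3693.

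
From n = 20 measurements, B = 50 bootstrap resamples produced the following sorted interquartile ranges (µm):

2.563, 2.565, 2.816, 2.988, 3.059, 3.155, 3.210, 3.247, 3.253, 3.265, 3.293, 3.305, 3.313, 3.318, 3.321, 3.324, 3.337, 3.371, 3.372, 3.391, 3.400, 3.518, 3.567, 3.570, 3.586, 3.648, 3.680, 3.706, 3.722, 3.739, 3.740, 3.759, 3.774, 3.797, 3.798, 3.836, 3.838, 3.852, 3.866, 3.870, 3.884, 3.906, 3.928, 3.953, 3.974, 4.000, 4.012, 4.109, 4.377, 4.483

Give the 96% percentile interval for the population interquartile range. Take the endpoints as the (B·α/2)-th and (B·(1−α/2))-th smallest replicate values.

α = 0.04; lower rank = 50 × 0.020 = 1; upper rank = 50 × 0.980 = 49.
The 1st smallest replicate is 2.563; the 49th is 4.377.

(2.563, 4.377)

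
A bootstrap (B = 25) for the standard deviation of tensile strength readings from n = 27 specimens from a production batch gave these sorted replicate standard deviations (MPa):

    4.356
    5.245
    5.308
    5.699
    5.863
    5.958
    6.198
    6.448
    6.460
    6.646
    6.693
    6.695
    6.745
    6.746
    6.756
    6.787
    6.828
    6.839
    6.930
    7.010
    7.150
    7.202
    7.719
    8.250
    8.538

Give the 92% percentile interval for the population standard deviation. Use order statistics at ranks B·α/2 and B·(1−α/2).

(4.356, 8.250)

α = 0.08; lower rank = 25 × 0.040 = 1; upper rank = 25 × 0.960 = 24.
The 1st smallest replicate is 4.356; the 24th is 8.250.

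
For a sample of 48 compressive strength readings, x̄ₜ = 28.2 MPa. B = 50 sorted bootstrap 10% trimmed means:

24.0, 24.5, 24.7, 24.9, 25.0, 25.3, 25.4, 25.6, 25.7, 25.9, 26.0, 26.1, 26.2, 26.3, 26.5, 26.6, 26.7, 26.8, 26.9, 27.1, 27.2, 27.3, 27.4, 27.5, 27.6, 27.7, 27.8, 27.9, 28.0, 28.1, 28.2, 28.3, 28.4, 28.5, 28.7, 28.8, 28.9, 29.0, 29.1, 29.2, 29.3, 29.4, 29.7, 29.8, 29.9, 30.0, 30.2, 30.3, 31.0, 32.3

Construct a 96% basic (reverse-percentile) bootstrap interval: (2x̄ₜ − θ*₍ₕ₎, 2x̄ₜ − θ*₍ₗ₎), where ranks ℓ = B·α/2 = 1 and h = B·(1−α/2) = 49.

Percentile endpoints at ranks 1 and 49: θ*₍1₎ = 24.0, θ*₍49₎ = 31.0.
Basic interval reflects these around x̄ₜ:
  lower = 2 × 28.2 − 31.0 = 25.4
  upper = 2 × 28.2 − 24.0 = 32.4

(25.4, 32.4)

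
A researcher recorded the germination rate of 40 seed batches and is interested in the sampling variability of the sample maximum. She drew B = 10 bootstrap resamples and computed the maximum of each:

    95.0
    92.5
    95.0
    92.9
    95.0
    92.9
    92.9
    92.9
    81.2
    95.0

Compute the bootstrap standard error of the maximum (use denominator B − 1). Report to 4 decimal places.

SE* = 4.1274

Bootstrap SE is the standard deviation of the 10 replicate maximums.
Mean of replicates: (95.0 + 92.5 + 95.0 + 92.9 + 95.0 + 92.9 + 92.9 + 92.9 + 81.2 + 95.0) / 10 = 925.30000 / 10 = 92.53000
Sum of squared deviations: (+2.47000)² + (−0.03000)² + (+2.47000)² + (+0.37000)² + (+2.47000)² + (+0.37000)² + (+0.37000)² + (+0.37000)² + (−11.33000)² + (+2.47000)² = 153.32100
Variance = 153.32100 / 9 = 17.03567
SE* = √17.03567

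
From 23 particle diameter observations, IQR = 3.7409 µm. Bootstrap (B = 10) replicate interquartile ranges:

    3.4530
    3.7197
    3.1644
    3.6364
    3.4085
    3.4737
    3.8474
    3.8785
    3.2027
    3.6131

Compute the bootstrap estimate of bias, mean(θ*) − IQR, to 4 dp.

mean(θ*) = (3.4530 + 3.7197 + 3.1644 + 3.6364 + 3.4085 + 3.4737 + 3.8474 + 3.8785 + 3.2027 + 3.6131) / 10 = 3.53974
bias = 3.53974 − 3.7409

bias = −0.2012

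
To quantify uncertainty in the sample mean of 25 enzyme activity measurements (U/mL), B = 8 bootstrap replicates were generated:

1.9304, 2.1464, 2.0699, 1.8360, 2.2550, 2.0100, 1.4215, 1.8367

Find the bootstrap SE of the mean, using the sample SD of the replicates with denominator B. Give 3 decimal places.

Bootstrap SE is the standard deviation of the 8 replicate means.
Mean of replicates: (1.9304 + 2.1464 + 2.0699 + 1.8360 + 2.2550 + 2.0100 + 1.4215 + 1.8367) / 8 = 15.50590 / 8 = 1.93824
Sum of squared deviations: (−0.00784)² + (+0.20816)² + (+0.13166)² + (−0.10224)² + (+0.31676)² + (+0.07176)² + (−0.51674)² + (−0.10154)² = 0.45400
Variance = 0.45400 / 8 = 0.05675
SE* = √0.05675

SE* = 0.238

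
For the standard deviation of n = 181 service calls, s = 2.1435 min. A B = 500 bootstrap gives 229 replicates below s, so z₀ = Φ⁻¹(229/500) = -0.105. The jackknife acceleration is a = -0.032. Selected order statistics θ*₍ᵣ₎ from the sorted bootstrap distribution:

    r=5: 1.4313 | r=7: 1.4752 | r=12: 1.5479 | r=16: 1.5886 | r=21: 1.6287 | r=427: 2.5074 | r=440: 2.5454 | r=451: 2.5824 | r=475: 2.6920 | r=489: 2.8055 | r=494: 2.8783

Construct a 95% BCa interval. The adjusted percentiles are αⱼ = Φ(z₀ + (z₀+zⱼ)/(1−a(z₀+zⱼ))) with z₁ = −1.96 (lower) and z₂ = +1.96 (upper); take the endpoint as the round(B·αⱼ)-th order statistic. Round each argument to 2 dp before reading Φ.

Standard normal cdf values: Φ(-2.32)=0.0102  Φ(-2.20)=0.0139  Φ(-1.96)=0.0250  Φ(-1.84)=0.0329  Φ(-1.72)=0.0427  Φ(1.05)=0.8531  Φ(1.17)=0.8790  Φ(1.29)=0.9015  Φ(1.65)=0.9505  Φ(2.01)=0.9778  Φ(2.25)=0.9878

Lower: z₀ + z₁ = -0.105 + (-1.960) = -2.065; 1 − a(z₀+z₁) = 1 − (-0.032)(-2.065) = 0.9339; argument = -0.105 + (-2.065)/0.9339 = -2.3161 → -2.32.
α₁ = Φ(-2.32) = 0.0102; rank = round(500 × 0.0102) = 5; θ*₍5₎ = 1.4313.
Upper: z₀ + z₂ = 1.855; 1 − a(z₀+z₂) = 1.0594; argument = 1.6461 → 1.65; α₂ = 0.9505; rank = 475; θ*₍475₎ = 2.6920.

(1.4313, 2.6920)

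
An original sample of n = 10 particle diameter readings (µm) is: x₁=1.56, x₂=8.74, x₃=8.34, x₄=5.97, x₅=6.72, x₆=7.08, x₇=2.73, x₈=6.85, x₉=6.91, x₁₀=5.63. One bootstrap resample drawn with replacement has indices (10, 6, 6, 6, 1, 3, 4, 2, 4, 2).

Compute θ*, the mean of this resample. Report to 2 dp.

θ* = 6.62

Resample values: 5.63, 7.08, 7.08, 7.08, 1.56, 8.34, 5.97, 8.74, 5.97, 8.74.
Mean = (5.63 + 7.08 + 7.08 + 7.08 + 1.56 + 8.34 + 5.97 + 8.74 + 5.97 + 8.74) / 10 = 66.190 / 10 = 6.62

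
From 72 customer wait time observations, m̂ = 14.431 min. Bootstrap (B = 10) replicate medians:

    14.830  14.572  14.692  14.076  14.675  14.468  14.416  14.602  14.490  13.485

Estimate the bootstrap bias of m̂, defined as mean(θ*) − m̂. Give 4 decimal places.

mean(θ*) = (14.830 + 14.572 + 14.692 + 14.076 + 14.675 + 14.468 + 14.416 + 14.602 + 14.490 + 13.485) / 10 = 14.43060
bias = 14.43060 − 14.431

bias = −0.0004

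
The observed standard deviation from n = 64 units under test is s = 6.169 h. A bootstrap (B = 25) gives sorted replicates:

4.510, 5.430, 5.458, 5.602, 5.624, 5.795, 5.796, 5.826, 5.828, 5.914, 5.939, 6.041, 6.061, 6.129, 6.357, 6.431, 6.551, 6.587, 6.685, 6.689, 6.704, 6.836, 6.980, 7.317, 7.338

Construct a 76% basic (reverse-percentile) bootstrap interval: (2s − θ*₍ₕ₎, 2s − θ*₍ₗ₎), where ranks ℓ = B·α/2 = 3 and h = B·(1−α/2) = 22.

Percentile endpoints at ranks 3 and 22: θ*₍3₎ = 5.458, θ*₍22₎ = 6.836.
Basic interval reflects these around s:
  lower = 2 × 6.169 − 6.836 = 5.502
  upper = 2 × 6.169 − 5.458 = 6.880

(5.502, 6.880)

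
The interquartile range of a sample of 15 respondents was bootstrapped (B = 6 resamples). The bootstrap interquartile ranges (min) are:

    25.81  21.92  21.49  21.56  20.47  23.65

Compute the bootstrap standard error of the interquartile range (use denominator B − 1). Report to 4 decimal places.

SE* = 1.9307

Bootstrap SE is the standard deviation of the 6 replicate interquartile ranges.
Mean of replicates: (25.81 + 21.92 + 21.49 + 21.56 + 20.47 + 23.65) / 6 = 134.90000 / 6 = 22.48333
Sum of squared deviations: (+3.32667)² + (−0.56333)² + (−0.99333)² + (−0.92333)² + (−2.01333)² + (+1.16667)² = 18.63793
Variance = 18.63793 / 5 = 3.72759
SE* = √3.72759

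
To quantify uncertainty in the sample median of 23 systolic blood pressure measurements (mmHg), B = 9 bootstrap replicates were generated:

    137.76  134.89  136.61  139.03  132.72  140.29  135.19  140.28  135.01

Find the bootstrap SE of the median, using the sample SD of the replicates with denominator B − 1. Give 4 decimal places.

SE* = 2.6522

Bootstrap SE is the standard deviation of the 9 replicate medians.
Mean of replicates: (137.76 + 134.89 + 136.61 + 139.03 + 132.72 + 140.29 + 135.19 + 140.28 + 135.01) / 9 = 1231.78000 / 9 = 136.86444
Sum of squared deviations: (+0.89556)² + (−1.97444)² + (−0.25444)² + (+2.16556)² + (−4.14444)² + (+3.42556)² + (−1.67444)² + (+3.41556)² + (−1.85444)² = 56.27442
Variance = 56.27442 / 8 = 7.03430
SE* = √7.03430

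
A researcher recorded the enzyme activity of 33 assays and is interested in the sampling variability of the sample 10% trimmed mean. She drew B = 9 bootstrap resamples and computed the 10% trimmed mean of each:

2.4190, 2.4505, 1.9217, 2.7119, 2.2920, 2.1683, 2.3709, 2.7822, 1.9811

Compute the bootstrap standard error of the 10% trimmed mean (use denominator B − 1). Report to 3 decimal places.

Bootstrap SE is the standard deviation of the 9 replicate 10% trimmed means.
Mean of replicates: (2.4190 + 2.4505 + 1.9217 + 2.7119 + 2.2920 + 2.1683 + 2.3709 + 2.7822 + 1.9811) / 9 = 21.09760 / 9 = 2.34418
Sum of squared deviations: (+0.07482)² + (+0.10632)² + (−0.42248)² + (+0.36772)² + (−0.05218)² + (−0.17588)² + (+0.02672)² + (+0.43802)² + (−0.36308)² = 0.68867
Variance = 0.68867 / 8 = 0.08608
SE* = √0.08608

SE* = 0.293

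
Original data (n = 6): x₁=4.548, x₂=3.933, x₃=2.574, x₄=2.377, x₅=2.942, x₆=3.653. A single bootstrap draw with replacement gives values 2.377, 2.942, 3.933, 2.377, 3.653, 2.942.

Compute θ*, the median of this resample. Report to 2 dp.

Sorted: 2.377, 2.377, 2.942, 2.942, 3.653, 3.933
Median = average of the two middle values = 2.94

θ* = 2.94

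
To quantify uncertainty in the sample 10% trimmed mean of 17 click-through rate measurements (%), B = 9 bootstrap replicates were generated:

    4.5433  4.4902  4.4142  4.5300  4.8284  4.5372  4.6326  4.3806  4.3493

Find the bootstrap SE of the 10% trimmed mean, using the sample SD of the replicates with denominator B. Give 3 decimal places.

SE* = 0.137

Bootstrap SE is the standard deviation of the 9 replicate 10% trimmed means.
Mean of replicates: (4.5433 + 4.4902 + 4.4142 + 4.5300 + 4.8284 + 4.5372 + 4.6326 + 4.3806 + 4.3493) / 9 = 40.70580 / 9 = 4.52287
Sum of squared deviations: (+0.02043)² + (−0.03267)² + (−0.10867)² + (+0.00713)² + (+0.30553)² + (+0.01433)² + (+0.10973)² + (−0.14227)² + (−0.17357)² = 0.16931
Variance = 0.16931 / 9 = 0.01881
SE* = √0.01881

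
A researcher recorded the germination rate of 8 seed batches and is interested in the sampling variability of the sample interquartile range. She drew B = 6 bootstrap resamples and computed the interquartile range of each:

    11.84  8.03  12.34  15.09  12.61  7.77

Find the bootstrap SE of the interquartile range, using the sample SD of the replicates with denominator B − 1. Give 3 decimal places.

Bootstrap SE is the standard deviation of the 6 replicate interquartile ranges.
Mean of replicates: (11.84 + 8.03 + 12.34 + 15.09 + 12.61 + 7.77) / 6 = 67.6800 / 6 = 11.2800
Sum of squared deviations: (+0.5600)² + (−3.2500)² + (+1.0600)² + (+3.8100)² + (+1.3300)² + (−3.5100)² = 40.6048
Variance = 40.6048 / 5 = 8.1210
SE* = √8.1210

SE* = 2.850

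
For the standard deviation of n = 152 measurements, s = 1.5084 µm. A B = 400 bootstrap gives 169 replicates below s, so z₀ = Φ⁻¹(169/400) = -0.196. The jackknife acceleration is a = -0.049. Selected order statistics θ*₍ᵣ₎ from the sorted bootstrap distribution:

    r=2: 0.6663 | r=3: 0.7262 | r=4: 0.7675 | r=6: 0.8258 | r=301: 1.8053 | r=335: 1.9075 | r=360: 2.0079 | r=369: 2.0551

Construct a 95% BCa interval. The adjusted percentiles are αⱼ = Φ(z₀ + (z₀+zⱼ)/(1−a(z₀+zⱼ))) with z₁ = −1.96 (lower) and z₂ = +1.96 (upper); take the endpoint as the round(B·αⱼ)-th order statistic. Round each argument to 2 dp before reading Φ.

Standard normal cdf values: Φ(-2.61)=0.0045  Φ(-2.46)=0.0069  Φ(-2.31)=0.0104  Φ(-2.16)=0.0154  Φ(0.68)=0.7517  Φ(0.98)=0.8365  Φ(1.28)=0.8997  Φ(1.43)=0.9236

(0.6663, 2.0551)

Lower: z₀ + z₁ = -0.196 + (-1.960) = -2.156; 1 − a(z₀+z₁) = 1 − (-0.049)(-2.156) = 0.8944; argument = -0.196 + (-2.156)/0.8944 = -2.6067 → -2.61.
α₁ = Φ(-2.61) = 0.0045; rank = round(400 × 0.0045) = 2; θ*₍2₎ = 0.6663.
Upper: z₀ + z₂ = 1.764; 1 − a(z₀+z₂) = 1.0864; argument = 1.4277 → 1.43; α₂ = 0.9236; rank = 369; θ*₍369₎ = 2.0551.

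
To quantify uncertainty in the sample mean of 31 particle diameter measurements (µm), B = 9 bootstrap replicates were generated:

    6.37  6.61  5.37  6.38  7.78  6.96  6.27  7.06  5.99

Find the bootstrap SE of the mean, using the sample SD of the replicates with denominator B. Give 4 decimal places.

Bootstrap SE is the standard deviation of the 9 replicate means.
Mean of replicates: (6.37 + 6.61 + 5.37 + 6.38 + 7.78 + 6.96 + 6.27 + 7.06 + 5.99) / 9 = 58.79000 / 9 = 6.53222
Sum of squared deviations: (−0.16222)² + (+0.07778)² + (−1.16222)² + (−0.15222)² + (+1.24778)² + (+0.42778)² + (−0.26222)² + (+0.52778)² + (−0.54222)² = 3.78756
Variance = 3.78756 / 9 = 0.42084
SE* = √0.42084

SE* = 0.6487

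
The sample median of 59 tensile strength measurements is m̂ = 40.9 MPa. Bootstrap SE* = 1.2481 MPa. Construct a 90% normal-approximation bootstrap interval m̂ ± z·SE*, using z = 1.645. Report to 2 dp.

(38.85, 42.95)

Margin = 1.645 × 1.2481 = 2.053
Interval: 40.9 ± 2.053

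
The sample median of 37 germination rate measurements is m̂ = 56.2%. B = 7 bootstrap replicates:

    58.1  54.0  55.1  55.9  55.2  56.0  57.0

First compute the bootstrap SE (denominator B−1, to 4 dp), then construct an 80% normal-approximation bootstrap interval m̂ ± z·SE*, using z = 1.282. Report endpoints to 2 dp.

(54.48, 57.92)

Mean of replicates = 55.9000; sum of squared deviations = 10.8000; SE* = √(10.8000/6) = 1.3416
Margin = 1.282 × 1.3416 = 1.720
Interval: 56.2 ± 1.720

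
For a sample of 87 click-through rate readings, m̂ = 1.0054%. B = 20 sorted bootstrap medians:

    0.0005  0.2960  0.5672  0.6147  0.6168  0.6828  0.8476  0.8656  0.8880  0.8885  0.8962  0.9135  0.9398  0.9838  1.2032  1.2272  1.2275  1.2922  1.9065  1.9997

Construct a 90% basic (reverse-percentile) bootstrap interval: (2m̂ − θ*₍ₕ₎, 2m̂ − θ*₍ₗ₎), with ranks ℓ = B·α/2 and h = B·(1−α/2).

Percentile endpoints at ranks 1 and 19: θ*₍1₎ = 0.0005, θ*₍19₎ = 1.9065.
Basic interval reflects these around m̂:
  lower = 2 × 1.0054 − 1.9065 = 0.1043
  upper = 2 × 1.0054 − 0.0005 = 2.0103

(0.1043, 2.0103)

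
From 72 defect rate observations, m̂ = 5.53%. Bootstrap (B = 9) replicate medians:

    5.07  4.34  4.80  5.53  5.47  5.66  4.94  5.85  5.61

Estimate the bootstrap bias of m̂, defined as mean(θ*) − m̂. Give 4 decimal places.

bias = −0.2778

mean(θ*) = (5.07 + 4.34 + 4.80 + 5.53 + 5.47 + 5.66 + 4.94 + 5.85 + 5.61) / 9 = 5.25222
bias = 5.25222 − 5.53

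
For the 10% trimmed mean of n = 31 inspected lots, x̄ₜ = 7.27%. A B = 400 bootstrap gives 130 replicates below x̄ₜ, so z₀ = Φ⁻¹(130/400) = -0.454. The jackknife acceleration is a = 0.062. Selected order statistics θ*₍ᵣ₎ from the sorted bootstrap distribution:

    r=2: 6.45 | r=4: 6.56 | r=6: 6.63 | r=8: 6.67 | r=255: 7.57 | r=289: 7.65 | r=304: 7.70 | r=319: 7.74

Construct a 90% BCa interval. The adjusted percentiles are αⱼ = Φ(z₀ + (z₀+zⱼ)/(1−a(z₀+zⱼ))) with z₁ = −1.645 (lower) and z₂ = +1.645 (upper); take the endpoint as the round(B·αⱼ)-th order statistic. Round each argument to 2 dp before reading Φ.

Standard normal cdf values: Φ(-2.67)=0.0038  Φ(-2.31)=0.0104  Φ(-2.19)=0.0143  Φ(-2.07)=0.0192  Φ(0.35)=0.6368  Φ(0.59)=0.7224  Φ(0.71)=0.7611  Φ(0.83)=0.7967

(6.56, 7.74)

Lower: z₀ + z₁ = -0.454 + (-1.645) = -2.099; 1 − a(z₀+z₁) = 1 − (0.062)(-2.099) = 1.1301; argument = -0.454 + (-2.099)/1.1301 = -2.3113 → -2.31.
α₁ = Φ(-2.31) = 0.0104; rank = round(400 × 0.0104) = 4; θ*₍4₎ = 6.56.
Upper: z₀ + z₂ = 1.191; 1 − a(z₀+z₂) = 0.9262; argument = 0.8320 → 0.83; α₂ = 0.7967; rank = 319; θ*₍319₎ = 7.74.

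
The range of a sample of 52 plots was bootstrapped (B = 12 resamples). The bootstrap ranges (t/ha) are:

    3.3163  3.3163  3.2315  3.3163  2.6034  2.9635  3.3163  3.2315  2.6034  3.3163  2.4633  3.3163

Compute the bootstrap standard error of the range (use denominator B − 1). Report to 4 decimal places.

SE* = 0.3343

Bootstrap SE is the standard deviation of the 12 replicate ranges.
Mean of replicates: (3.3163 + 3.3163 + 3.2315 + 3.3163 + 2.6034 + 2.9635 + 3.3163 + 3.2315 + 2.6034 + 3.3163 + 2.4633 + 3.3163) / 12 = 36.99440 / 12 = 3.08287
Sum of squared deviations: (+0.23343)² + (+0.23343)² + (+0.14863)² + (+0.23343)² + (−0.47947)² + (−0.11937)² + (+0.23343)² + (+0.14863)² + (−0.47947)² + (+0.23343)² + (−0.61957)² + (+0.23343)² = 1.22902
Variance = 1.22902 / 11 = 0.11173
SE* = √0.11173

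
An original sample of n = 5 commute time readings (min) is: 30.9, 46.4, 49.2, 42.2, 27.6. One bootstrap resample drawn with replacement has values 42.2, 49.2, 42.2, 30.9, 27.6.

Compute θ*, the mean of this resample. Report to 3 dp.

Mean = (42.2 + 49.2 + 42.2 + 30.9 + 27.6) / 5 = 192.10 / 5 = 38.420

θ* = 38.420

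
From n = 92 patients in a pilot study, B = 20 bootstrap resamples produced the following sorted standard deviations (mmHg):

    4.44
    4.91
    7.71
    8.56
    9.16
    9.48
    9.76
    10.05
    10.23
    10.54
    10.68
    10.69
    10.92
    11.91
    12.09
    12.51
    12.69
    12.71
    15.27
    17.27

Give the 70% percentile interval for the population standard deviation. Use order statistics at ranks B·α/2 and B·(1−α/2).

(7.71, 12.69)

α = 0.30; lower rank = 20 × 0.150 = 3; upper rank = 20 × 0.850 = 17.
The 3rd smallest replicate is 7.71; the 17th is 12.69.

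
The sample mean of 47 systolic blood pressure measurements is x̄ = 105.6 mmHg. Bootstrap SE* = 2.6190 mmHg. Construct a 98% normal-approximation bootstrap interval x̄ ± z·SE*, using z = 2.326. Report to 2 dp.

Margin = 2.326 × 2.6190 = 6.092
Interval: 105.6 ± 6.092

(99.51, 111.69)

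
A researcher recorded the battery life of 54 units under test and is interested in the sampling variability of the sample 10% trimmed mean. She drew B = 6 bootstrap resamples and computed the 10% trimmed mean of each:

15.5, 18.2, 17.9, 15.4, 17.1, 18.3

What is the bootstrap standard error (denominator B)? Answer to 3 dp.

Bootstrap SE is the standard deviation of the 6 replicate 10% trimmed means.
Mean of replicates: (15.5 + 18.2 + 17.9 + 15.4 + 17.1 + 18.3) / 6 = 102.4000 / 6 = 17.0667
Sum of squared deviations: (−1.5667)² + (+1.1333)² + (+0.8333)² + (−1.6667)² + (+0.0333)² + (+1.2333)² = 8.7333
Variance = 8.7333 / 6 = 1.4556
SE* = √1.4556

SE* = 1.206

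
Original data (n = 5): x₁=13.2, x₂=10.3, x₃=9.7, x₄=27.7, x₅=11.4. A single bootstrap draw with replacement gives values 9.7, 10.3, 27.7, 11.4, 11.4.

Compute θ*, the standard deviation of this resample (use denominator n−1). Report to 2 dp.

θ* = 7.64

Mean = 14.1000; sum of squared deviations = 233.3400
s² = 233.3400 / 4 = 58.3350
s = √58.3350 = 7.64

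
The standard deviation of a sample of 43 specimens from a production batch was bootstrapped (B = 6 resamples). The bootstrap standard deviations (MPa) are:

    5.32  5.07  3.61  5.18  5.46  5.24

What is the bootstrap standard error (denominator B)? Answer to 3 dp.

SE* = 0.624

Bootstrap SE is the standard deviation of the 6 replicate standard deviations.
Mean of replicates: (5.32 + 5.07 + 3.61 + 5.18 + 5.46 + 5.24) / 6 = 29.8800 / 6 = 4.9800
Sum of squared deviations: (+0.3400)² + (+0.0900)² + (−1.3700)² + (+0.2000)² + (+0.4800)² + (+0.2600)² = 2.3386
Variance = 2.3386 / 6 = 0.3898
SE* = √0.3898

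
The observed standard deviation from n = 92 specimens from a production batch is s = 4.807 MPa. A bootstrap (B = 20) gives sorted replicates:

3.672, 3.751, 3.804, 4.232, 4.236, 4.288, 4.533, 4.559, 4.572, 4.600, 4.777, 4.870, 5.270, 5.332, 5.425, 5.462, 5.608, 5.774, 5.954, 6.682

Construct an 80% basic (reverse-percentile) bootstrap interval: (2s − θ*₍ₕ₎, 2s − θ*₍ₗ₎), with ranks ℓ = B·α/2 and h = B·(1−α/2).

(3.840, 5.863)

Percentile endpoints at ranks 2 and 18: θ*₍2₎ = 3.751, θ*₍18₎ = 5.774.
Basic interval reflects these around s:
  lower = 2 × 4.807 − 5.774 = 3.840
  upper = 2 × 4.807 − 3.751 = 5.863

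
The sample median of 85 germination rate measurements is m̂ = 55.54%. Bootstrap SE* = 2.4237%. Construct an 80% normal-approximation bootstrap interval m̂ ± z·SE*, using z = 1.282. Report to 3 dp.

(52.433, 58.647)

Margin = 1.282 × 2.4237 = 3.1072
Interval: 55.54 ± 3.1072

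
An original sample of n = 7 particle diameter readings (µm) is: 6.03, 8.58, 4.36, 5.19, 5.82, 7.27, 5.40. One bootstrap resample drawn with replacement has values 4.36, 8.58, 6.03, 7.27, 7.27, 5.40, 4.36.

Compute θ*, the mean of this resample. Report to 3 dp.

θ* = 6.181

Mean = (4.36 + 8.58 + 6.03 + 7.27 + 7.27 + 5.40 + 4.36) / 7 = 43.270 / 7 = 6.181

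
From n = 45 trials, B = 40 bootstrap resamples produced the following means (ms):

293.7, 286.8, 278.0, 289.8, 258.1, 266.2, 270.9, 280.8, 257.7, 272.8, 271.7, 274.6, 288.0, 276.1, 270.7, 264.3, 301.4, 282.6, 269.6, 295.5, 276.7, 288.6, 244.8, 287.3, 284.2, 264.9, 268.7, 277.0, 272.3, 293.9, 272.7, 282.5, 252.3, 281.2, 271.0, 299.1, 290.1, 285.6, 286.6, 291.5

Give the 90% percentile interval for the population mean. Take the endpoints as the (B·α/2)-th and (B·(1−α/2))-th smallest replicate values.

(252.3, 295.5)

Sorted replicates: 244.8, 252.3, 257.7, 258.1, 264.3, 264.9, 266.2, 268.7, 269.6, 270.7, 270.9, 271.0, 271.7, 272.3, 272.7, 272.8, 274.6, 276.1, 276.7, 277.0, 278.0, 280.8, 281.2, 282.5, 282.6, 284.2, 285.6, 286.6, 286.8, 287.3, 288.0, 288.6, 289.8, 290.1, 291.5, 293.7, 293.9, 295.5, 299.1, 301.4
α = 0.10; lower rank = 40 × 0.050 = 2; upper rank = 40 × 0.950 = 38.
The 2nd smallest replicate is 252.3; the 38th is 295.5.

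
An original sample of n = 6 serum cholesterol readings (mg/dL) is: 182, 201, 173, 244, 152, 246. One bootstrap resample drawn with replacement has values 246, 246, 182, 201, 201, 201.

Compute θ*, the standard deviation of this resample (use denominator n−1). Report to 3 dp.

Mean = 212.8333; sum of squared deviations = 3570.8333
s² = 3570.8333 / 5 = 714.1667
s = √714.1667 = 26.724

θ* = 26.724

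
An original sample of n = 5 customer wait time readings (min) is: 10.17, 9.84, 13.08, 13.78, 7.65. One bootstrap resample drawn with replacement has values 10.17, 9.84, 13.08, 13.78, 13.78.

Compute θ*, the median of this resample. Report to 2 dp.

θ* = 13.08

Sorted: 9.84, 10.17, 13.08, 13.78, 13.78
Median = middle value = 13.08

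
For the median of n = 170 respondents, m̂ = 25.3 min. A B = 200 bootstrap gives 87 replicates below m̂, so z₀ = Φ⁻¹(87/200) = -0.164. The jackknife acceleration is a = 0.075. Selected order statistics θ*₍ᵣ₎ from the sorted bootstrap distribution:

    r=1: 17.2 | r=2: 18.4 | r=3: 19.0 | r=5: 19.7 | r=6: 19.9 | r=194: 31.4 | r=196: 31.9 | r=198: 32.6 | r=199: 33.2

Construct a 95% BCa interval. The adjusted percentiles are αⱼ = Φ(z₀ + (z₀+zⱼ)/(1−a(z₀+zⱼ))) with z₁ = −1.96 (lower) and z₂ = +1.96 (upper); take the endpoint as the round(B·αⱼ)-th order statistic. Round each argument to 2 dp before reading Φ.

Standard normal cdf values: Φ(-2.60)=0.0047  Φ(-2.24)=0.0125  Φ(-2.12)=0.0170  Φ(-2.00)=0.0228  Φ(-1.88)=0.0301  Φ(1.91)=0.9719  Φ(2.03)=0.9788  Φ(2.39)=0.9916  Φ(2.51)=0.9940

(19.7, 31.4)

Lower: z₀ + z₁ = -0.164 + (-1.960) = -2.124; 1 − a(z₀+z₁) = 1 − (0.075)(-2.124) = 1.1593; argument = -0.164 + (-2.124)/1.1593 = -1.9961 → -2.00.
α₁ = Φ(-2.00) = 0.0228; rank = round(200 × 0.0228) = 5; θ*₍5₎ = 19.7.
Upper: z₀ + z₂ = 1.796; 1 − a(z₀+z₂) = 0.8653; argument = 1.9116 → 1.91; α₂ = 0.9719; rank = 194; θ*₍194₎ = 31.4.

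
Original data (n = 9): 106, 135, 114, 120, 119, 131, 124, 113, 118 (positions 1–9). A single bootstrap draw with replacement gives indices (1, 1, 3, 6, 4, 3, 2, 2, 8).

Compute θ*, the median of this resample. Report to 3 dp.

θ* = 114.000

Resample values: 106, 106, 114, 131, 120, 114, 135, 135, 113.
Sorted: 106, 106, 113, 114, 114, 120, 131, 135, 135
Median = middle value = 114.000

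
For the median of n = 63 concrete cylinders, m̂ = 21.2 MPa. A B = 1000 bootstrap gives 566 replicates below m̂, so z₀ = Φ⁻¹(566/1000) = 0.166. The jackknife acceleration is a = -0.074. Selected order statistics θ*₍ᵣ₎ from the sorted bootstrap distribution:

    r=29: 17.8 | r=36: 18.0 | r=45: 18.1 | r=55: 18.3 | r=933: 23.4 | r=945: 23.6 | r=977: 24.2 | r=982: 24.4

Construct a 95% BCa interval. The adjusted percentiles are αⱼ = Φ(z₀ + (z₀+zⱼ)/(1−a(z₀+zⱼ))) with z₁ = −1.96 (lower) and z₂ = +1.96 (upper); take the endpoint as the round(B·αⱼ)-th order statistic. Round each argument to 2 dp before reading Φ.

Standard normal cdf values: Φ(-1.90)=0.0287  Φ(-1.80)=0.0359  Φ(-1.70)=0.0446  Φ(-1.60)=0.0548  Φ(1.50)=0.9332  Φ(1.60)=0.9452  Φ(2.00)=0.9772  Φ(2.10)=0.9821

Lower: z₀ + z₁ = 0.166 + (-1.960) = -1.794; 1 − a(z₀+z₁) = 1 − (-0.074)(-1.794) = 0.8672; argument = 0.166 + (-1.794)/0.8672 = -1.9026 → -1.90.
α₁ = Φ(-1.90) = 0.0287; rank = round(1000 × 0.0287) = 29; θ*₍29₎ = 17.8.
Upper: z₀ + z₂ = 2.126; 1 − a(z₀+z₂) = 1.1573; argument = 2.0030 → 2.00; α₂ = 0.9772; rank = 977; θ*₍977₎ = 24.2.

(17.8, 24.2)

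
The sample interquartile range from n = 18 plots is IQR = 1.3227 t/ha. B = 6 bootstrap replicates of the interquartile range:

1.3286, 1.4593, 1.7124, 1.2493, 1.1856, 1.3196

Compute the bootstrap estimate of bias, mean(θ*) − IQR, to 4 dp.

bias = +0.0531

mean(θ*) = (1.3286 + 1.4593 + 1.7124 + 1.2493 + 1.1856 + 1.3196) / 6 = 1.37580
bias = 1.37580 − 1.3227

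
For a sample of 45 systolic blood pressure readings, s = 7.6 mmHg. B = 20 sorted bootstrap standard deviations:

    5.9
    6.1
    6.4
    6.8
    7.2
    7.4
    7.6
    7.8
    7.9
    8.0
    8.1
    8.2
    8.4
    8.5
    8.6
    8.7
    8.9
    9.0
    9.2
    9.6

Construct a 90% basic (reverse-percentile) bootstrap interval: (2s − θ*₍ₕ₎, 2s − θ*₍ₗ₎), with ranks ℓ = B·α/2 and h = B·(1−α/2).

Percentile endpoints at ranks 1 and 19: θ*₍1₎ = 5.9, θ*₍19₎ = 9.2.
Basic interval reflects these around s:
  lower = 2 × 7.6 − 9.2 = 6.0
  upper = 2 × 7.6 − 5.9 = 9.3

(6.0, 9.3)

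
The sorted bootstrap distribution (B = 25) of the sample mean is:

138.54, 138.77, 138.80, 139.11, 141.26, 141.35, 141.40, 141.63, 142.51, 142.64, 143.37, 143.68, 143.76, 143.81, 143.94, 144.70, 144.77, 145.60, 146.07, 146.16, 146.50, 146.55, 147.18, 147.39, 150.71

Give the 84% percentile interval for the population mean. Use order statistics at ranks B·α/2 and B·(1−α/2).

(138.77, 147.18)

α = 0.16; lower rank = 25 × 0.080 = 2; upper rank = 25 × 0.920 = 23.
The 2nd smallest replicate is 138.77; the 23rd is 147.18.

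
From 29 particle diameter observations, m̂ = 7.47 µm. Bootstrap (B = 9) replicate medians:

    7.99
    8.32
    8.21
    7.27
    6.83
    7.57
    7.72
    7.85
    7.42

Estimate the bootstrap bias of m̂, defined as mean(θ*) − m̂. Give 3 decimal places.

mean(θ*) = (7.99 + 8.32 + 8.21 + 7.27 + 6.83 + 7.57 + 7.72 + 7.85 + 7.42) / 9 = 7.6867
bias = 7.6867 − 7.47

bias = +0.217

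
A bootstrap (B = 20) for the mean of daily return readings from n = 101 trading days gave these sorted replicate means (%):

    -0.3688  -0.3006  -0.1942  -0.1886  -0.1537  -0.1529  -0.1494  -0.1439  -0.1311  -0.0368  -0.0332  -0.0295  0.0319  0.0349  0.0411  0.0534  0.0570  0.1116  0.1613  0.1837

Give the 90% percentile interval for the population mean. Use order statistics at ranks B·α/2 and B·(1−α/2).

α = 0.10; lower rank = 20 × 0.050 = 1; upper rank = 20 × 0.950 = 19.
The 1st smallest replicate is -0.3688; the 19th is 0.1613.

(-0.3688, 0.1613)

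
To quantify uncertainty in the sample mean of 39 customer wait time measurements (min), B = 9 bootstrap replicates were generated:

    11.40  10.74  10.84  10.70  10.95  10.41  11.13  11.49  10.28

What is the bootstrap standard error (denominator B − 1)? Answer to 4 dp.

SE* = 0.4099

Bootstrap SE is the standard deviation of the 9 replicate means.
Mean of replicates: (11.40 + 10.74 + 10.84 + 10.70 + 10.95 + 10.41 + 11.13 + 11.49 + 10.28) / 9 = 97.94000 / 9 = 10.88222
Sum of squared deviations: (+0.51778)² + (−0.14222)² + (−0.04222)² + (−0.18222)² + (+0.06778)² + (−0.47222)² + (+0.24778)² + (+0.60778)² + (−0.60222)² = 1.34436
Variance = 1.34436 / 8 = 0.16804
SE* = √0.16804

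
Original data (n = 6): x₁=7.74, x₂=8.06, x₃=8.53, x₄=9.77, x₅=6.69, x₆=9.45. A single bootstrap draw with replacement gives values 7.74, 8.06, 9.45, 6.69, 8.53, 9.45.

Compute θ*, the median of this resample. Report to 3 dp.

θ* = 8.295

Sorted: 6.69, 7.74, 8.06, 8.53, 9.45, 9.45
Median = average of the two middle values = 8.295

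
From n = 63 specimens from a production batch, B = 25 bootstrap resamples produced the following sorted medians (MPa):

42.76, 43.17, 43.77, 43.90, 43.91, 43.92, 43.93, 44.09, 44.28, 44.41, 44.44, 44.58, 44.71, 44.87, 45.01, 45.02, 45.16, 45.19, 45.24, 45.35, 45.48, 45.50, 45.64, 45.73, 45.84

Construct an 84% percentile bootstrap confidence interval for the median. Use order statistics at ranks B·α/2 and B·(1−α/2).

(43.17, 45.64)

α = 0.16; lower rank = 25 × 0.080 = 2; upper rank = 25 × 0.920 = 23.
The 2nd smallest replicate is 43.17; the 23rd is 45.64.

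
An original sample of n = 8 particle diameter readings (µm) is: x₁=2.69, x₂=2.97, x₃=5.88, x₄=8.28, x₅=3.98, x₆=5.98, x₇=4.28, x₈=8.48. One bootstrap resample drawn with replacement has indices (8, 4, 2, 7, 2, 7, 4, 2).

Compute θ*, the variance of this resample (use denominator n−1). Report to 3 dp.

Resample values: 8.48, 8.28, 2.97, 4.28, 2.97, 4.28, 8.28, 2.97.
Mean = 5.3137; sum of squared deviations = 46.2392
s² = 46.2392 / 7 = 6.6056

θ* = 6.606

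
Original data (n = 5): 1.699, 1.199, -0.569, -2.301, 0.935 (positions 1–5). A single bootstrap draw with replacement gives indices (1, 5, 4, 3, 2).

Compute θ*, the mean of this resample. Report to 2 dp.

θ* = 0.19

Resample values: 1.699, 0.935, -2.301, -0.569, 1.199.
Mean = (1.699 + 0.935 + (-2.301) + (-0.569) + 1.199) / 5 = 0.9630 / 5 = 0.19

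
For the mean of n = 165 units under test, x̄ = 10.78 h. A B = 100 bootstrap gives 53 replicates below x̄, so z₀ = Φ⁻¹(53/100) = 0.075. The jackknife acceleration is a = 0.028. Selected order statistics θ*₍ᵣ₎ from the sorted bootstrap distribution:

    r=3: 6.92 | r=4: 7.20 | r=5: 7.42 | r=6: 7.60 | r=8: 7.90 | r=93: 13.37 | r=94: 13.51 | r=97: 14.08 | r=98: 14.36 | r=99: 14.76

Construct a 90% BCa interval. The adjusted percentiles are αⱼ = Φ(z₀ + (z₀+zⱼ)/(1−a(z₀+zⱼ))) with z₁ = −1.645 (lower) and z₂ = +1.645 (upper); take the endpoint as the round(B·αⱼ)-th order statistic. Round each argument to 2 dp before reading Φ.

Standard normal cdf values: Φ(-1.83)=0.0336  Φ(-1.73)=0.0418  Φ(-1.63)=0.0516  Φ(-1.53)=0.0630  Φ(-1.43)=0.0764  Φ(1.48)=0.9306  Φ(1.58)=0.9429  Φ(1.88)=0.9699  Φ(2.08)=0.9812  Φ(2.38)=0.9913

(7.90, 14.08)

Lower: z₀ + z₁ = 0.075 + (-1.645) = -1.570; 1 − a(z₀+z₁) = 1 − (0.028)(-1.570) = 1.0440; argument = 0.075 + (-1.570)/1.0440 = -1.4289 → -1.43.
α₁ = Φ(-1.43) = 0.0764; rank = round(100 × 0.0764) = 8; θ*₍8₎ = 7.90.
Upper: z₀ + z₂ = 1.720; 1 − a(z₀+z₂) = 0.9518; argument = 1.8820 → 1.88; α₂ = 0.9699; rank = 97; θ*₍97₎ = 14.08.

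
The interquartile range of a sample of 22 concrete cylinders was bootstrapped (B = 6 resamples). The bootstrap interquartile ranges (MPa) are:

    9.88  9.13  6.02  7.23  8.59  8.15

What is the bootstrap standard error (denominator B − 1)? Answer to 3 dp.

Bootstrap SE is the standard deviation of the 6 replicate interquartile ranges.
Mean of replicates: (9.88 + 9.13 + 6.02 + 7.23 + 8.59 + 8.15) / 6 = 49.0000 / 6 = 8.1667
Sum of squared deviations: (+1.7133)² + (+0.9633)² + (−2.1467)² + (−0.9367)² + (+0.4233)² + (−0.0167)² = 9.5285
Variance = 9.5285 / 5 = 1.9057
SE* = √1.9057

SE* = 1.380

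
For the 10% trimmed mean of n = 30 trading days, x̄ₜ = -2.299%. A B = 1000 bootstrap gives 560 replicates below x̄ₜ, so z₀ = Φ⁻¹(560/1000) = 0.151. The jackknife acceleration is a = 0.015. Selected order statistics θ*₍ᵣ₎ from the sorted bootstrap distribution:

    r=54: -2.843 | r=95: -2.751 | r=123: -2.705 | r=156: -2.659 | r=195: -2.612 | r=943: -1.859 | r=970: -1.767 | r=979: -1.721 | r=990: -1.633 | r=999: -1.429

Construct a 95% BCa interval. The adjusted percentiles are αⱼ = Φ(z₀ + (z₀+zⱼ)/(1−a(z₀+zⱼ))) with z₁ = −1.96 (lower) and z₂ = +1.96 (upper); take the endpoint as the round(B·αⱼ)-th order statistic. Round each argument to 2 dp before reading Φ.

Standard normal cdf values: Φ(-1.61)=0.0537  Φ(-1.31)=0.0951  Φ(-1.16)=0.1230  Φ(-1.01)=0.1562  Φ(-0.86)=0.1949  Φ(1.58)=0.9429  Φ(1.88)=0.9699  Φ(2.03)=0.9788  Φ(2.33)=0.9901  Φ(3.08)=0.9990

Lower: z₀ + z₁ = 0.151 + (-1.960) = -1.809; 1 − a(z₀+z₁) = 1 − (0.015)(-1.809) = 1.0271; argument = 0.151 + (-1.809)/1.0271 = -1.6102 → -1.61.
α₁ = Φ(-1.61) = 0.0537; rank = round(1000 × 0.0537) = 54; θ*₍54₎ = -2.843.
Upper: z₀ + z₂ = 2.111; 1 − a(z₀+z₂) = 0.9683; argument = 2.3310 → 2.33; α₂ = 0.9901; rank = 990; θ*₍990₎ = -1.633.

(-2.843, -1.633)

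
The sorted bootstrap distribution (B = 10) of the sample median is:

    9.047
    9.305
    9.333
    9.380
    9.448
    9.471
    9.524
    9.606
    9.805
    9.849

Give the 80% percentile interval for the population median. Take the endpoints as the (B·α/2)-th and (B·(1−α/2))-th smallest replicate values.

α = 0.20; lower rank = 10 × 0.100 = 1; upper rank = 10 × 0.900 = 9.
The 1st smallest replicate is 9.047; the 9th is 9.805.

(9.047, 9.805)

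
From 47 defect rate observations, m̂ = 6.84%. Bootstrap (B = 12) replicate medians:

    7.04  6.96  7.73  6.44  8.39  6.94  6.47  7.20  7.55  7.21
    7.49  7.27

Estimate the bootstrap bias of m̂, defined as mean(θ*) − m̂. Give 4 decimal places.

bias = +0.3842

mean(θ*) = (7.04 + 6.96 + 7.73 + 6.44 + 8.39 + 6.94 + 6.47 + 7.20 + 7.55 + 7.21 + 7.49 + 7.27) / 12 = 7.22417
bias = 7.22417 − 6.84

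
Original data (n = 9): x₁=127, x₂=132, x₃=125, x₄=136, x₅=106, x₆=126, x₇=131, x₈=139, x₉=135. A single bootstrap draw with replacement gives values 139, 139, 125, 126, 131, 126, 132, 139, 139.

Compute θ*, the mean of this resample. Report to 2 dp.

Mean = (139 + 139 + 125 + 126 + 131 + 126 + 132 + 139 + 139) / 9 = 1196.0 / 9 = 132.89

θ* = 132.89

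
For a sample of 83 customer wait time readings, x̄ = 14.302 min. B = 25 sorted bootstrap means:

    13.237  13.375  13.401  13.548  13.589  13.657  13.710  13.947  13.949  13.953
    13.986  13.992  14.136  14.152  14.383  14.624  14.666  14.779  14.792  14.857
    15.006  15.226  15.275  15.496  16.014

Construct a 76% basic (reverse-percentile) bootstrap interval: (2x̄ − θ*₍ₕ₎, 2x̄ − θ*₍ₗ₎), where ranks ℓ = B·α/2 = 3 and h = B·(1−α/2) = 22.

Percentile endpoints at ranks 3 and 22: θ*₍3₎ = 13.401, θ*₍22₎ = 15.226.
Basic interval reflects these around x̄:
  lower = 2 × 14.302 − 15.226 = 13.378
  upper = 2 × 14.302 − 13.401 = 15.203

(13.378, 15.203)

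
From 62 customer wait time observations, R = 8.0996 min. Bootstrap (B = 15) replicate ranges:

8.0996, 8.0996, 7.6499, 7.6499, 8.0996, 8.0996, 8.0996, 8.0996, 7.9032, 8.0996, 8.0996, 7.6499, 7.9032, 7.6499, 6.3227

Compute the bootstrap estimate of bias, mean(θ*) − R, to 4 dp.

bias = −0.2646

mean(θ*) = (8.0996 + 8.0996 + 7.6499 + 7.6499 + 8.0996 + 8.0996 + 8.0996 + 8.0996 + 7.9032 + 8.0996 + 8.0996 + 7.6499 + 7.9032 + 7.6499 + 6.3227) / 15 = 7.83503
bias = 7.83503 − 8.0996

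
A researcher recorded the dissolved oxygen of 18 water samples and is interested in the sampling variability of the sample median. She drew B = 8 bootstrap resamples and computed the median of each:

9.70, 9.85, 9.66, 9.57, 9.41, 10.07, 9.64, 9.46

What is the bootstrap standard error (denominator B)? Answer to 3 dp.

SE* = 0.199

Bootstrap SE is the standard deviation of the 8 replicate medians.
Mean of replicates: (9.70 + 9.85 + 9.66 + 9.57 + 9.41 + 10.07 + 9.64 + 9.46) / 8 = 77.3600 / 8 = 9.6700
Sum of squared deviations: (+0.0300)² + (+0.1800)² + (−0.0100)² + (−0.1000)² + (−0.2600)² + (+0.4000)² + (−0.0300)² + (−0.2100)² = 0.3160
Variance = 0.3160 / 8 = 0.0395
SE* = √0.0395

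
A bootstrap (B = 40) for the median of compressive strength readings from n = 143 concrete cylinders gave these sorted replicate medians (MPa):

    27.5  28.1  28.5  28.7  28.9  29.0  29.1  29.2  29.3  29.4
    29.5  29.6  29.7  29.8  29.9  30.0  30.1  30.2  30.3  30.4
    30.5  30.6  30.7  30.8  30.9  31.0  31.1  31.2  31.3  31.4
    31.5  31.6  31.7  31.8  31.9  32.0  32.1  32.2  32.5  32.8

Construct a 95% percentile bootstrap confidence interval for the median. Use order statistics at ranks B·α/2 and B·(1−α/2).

α = 0.05; lower rank = 40 × 0.025 = 1; upper rank = 40 × 0.975 = 39.
The 1st smallest replicate is 27.5; the 39th is 32.5.

(27.5, 32.5)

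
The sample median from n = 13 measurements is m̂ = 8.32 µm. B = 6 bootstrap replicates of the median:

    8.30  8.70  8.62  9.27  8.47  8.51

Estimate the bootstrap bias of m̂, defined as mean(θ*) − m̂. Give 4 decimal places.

bias = +0.3250

mean(θ*) = (8.30 + 8.70 + 8.62 + 9.27 + 8.47 + 8.51) / 6 = 8.64500
bias = 8.64500 − 8.32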